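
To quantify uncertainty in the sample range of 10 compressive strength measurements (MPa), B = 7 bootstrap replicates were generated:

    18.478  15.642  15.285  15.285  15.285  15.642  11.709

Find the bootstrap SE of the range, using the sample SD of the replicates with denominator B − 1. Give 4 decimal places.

Bootstrap SE is the standard deviation of the 7 replicate ranges.
Mean of replicates: (18.478 + 15.642 + 15.285 + 15.285 + 15.285 + 15.642 + 11.709) / 7 = 107.32600 / 7 = 15.33229
Sum of squared deviations: (+3.14571)² + (+0.30971)² + (−0.04729)² + (−0.04729)² + (−0.04729)² + (+0.30971)² + (−3.62329)² = 23.22227
Variance = 23.22227 / 6 = 3.87038
SE* = √3.87038

SE* = 1.9673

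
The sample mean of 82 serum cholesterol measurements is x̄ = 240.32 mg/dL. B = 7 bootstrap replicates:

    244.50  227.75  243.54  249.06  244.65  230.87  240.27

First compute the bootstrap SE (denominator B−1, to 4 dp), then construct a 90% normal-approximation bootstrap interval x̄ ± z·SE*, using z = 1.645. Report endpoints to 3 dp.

Mean of replicates = 240.0914; sum of squared deviations = 369.9215; SE* = √(369.9215/6) = 7.8520
Margin = 1.645 × 7.8520 = 12.9165
Interval: 240.32 ± 12.9165

(227.403, 253.237)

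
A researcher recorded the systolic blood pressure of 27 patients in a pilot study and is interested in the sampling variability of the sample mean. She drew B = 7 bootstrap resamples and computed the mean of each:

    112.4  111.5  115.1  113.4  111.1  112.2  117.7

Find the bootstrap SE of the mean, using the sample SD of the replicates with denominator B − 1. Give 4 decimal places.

Bootstrap SE is the standard deviation of the 7 replicate means.
Mean of replicates: (112.4 + 111.5 + 115.1 + 113.4 + 111.1 + 112.2 + 117.7) / 7 = 793.40000 / 7 = 113.34286
Sum of squared deviations: (−0.94286)² + (−1.84286)² + (+1.75714)² + (+0.05714)² + (−2.24286)² + (−1.14286)² + (+4.35714)² = 32.69714
Variance = 32.69714 / 6 = 5.44952
SE* = √5.44952

SE* = 2.3344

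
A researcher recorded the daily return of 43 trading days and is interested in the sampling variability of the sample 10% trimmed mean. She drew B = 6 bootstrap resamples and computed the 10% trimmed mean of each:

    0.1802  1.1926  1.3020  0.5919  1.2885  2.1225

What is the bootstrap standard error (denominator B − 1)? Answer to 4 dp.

SE* = 0.6684

Bootstrap SE is the standard deviation of the 6 replicate 10% trimmed means.
Mean of replicates: (0.1802 + 1.1926 + 1.3020 + 0.5919 + 1.2885 + 2.1225) / 6 = 6.67770 / 6 = 1.11295
Sum of squared deviations: (−0.93275)² + (+0.07965)² + (+0.18905)² + (−0.52105)² + (+0.17555)² + (+1.00955)² = 2.23361
Variance = 2.23361 / 5 = 0.44672
SE* = √0.44672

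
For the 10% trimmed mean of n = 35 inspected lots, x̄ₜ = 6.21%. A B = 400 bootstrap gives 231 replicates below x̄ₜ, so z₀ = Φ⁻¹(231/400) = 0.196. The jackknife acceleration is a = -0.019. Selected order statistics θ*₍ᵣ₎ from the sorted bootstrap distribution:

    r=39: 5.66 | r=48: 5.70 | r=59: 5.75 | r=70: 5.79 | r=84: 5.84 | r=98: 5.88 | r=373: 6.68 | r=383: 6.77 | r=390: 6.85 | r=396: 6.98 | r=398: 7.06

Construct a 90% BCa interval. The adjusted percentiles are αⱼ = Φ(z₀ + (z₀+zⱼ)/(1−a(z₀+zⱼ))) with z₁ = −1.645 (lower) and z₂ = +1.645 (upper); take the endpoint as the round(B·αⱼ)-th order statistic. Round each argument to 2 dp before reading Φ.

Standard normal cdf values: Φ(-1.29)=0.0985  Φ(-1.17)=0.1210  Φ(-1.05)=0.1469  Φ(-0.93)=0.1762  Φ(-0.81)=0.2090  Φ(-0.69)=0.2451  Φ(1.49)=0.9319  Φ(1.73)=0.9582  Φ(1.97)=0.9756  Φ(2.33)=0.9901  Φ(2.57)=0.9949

(5.66, 6.85)

Lower: z₀ + z₁ = 0.196 + (-1.645) = -1.449; 1 − a(z₀+z₁) = 1 − (-0.019)(-1.449) = 0.9725; argument = 0.196 + (-1.449)/0.9725 = -1.2940 → -1.29.
α₁ = Φ(-1.29) = 0.0985; rank = round(400 × 0.0985) = 39; θ*₍39₎ = 5.66.
Upper: z₀ + z₂ = 1.841; 1 − a(z₀+z₂) = 1.0350; argument = 1.9748 → 1.97; α₂ = 0.9756; rank = 390; θ*₍390₎ = 6.85.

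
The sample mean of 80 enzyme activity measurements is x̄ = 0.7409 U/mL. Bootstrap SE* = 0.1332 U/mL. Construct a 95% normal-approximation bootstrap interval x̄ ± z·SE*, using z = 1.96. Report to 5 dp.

(0.47983, 1.00197)

Margin = 1.96 × 0.1332 = 0.261072
Interval: 0.7409 ± 0.261072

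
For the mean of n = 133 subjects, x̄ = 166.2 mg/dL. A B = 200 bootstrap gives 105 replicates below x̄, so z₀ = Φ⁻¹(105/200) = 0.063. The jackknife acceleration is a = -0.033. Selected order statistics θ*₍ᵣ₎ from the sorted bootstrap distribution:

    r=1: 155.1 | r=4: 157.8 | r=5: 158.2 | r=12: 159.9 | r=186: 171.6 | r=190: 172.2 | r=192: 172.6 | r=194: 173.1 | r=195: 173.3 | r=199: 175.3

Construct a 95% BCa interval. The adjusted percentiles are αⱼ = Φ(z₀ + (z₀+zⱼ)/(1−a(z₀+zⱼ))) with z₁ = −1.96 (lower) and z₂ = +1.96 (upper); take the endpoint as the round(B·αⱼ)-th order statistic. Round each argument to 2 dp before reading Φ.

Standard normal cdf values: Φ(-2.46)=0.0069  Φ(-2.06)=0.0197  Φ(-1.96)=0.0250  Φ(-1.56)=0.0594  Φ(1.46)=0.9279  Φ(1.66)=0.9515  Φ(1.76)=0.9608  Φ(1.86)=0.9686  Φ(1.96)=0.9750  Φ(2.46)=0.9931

Lower: z₀ + z₁ = 0.063 + (-1.960) = -1.897; 1 − a(z₀+z₁) = 1 − (-0.033)(-1.897) = 0.9374; argument = 0.063 + (-1.897)/0.9374 = -1.9607 → -1.96.
α₁ = Φ(-1.96) = 0.0250; rank = round(200 × 0.0250) = 5; θ*₍5₎ = 158.2.
Upper: z₀ + z₂ = 2.023; 1 − a(z₀+z₂) = 1.0668; argument = 1.9594 → 1.96; α₂ = 0.9750; rank = 195; θ*₍195₎ = 173.3.

(158.2, 173.3)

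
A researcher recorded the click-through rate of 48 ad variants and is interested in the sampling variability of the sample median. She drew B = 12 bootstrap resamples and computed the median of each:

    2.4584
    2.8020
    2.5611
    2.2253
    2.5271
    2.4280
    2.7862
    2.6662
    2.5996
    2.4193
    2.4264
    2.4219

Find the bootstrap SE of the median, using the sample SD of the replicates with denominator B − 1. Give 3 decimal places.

Bootstrap SE is the standard deviation of the 12 replicate medians.
Mean of replicates: (2.4584 + 2.8020 + 2.5611 + 2.2253 + 2.5271 + 2.4280 + 2.7862 + 2.6662 + 2.5996 + 2.4193 + 2.4264 + 2.4219) / 12 = 30.32150 / 12 = 2.52679
Sum of squared deviations: (−0.06839)² + (+0.27521)² + (+0.03431)² + (−0.30149)² + (+0.00031)² + (−0.09879)² + (+0.25941)² + (+0.13941)² + (+0.07281)² + (−0.10749)² + (−0.10039)² + (−0.10489)² = 0.30691
Variance = 0.30691 / 11 = 0.02790
SE* = √0.02790

SE* = 0.167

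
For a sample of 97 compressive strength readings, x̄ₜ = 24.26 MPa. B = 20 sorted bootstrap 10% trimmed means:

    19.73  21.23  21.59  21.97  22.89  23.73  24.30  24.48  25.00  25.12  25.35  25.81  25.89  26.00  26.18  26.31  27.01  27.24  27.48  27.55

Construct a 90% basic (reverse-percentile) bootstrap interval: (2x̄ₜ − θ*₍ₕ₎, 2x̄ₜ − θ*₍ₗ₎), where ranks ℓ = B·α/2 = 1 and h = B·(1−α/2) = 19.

Percentile endpoints at ranks 1 and 19: θ*₍1₎ = 19.73, θ*₍19₎ = 27.48.
Basic interval reflects these around x̄ₜ:
  lower = 2 × 24.26 − 27.48 = 21.04
  upper = 2 × 24.26 − 19.73 = 28.79

(21.04, 28.79)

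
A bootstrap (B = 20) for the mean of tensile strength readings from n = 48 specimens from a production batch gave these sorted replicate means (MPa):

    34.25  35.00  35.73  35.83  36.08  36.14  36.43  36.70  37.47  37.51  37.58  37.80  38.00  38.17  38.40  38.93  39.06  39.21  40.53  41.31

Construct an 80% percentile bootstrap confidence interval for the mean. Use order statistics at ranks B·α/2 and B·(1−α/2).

(35.00, 39.21)

α = 0.20; lower rank = 20 × 0.100 = 2; upper rank = 20 × 0.900 = 18.
The 2nd smallest replicate is 35.00; the 18th is 39.21.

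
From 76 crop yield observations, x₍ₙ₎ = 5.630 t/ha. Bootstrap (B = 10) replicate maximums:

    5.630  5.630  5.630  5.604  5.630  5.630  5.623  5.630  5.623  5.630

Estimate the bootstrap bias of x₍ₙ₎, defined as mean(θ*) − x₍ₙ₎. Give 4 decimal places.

mean(θ*) = (5.630 + 5.630 + 5.630 + 5.604 + 5.630 + 5.630 + 5.623 + 5.630 + 5.623 + 5.630) / 10 = 5.62600
bias = 5.62600 − 5.630

bias = −0.0040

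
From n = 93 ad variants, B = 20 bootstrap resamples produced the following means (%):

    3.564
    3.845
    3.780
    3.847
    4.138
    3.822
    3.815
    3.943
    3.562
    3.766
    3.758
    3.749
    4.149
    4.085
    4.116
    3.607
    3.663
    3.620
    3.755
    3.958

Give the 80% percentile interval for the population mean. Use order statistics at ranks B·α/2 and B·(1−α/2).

(3.564, 4.116)

Sorted replicates: 3.562, 3.564, 3.607, 3.620, 3.663, 3.749, 3.755, 3.758, 3.766, 3.780, 3.815, 3.822, 3.845, 3.847, 3.943, 3.958, 4.085, 4.116, 4.138, 4.149
α = 0.20; lower rank = 20 × 0.100 = 2; upper rank = 20 × 0.900 = 18.
The 2nd smallest replicate is 3.564; the 18th is 4.116.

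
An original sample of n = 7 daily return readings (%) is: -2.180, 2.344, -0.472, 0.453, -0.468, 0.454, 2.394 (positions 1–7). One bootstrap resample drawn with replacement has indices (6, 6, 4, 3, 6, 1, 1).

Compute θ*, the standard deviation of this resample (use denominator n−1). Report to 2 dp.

θ* = 1.24

Resample values: 0.454, 0.454, 0.453, -0.472, 0.454, -2.180, -2.180.
Mean = -0.4310; sum of squared deviations = 9.2508
s² = 9.2508 / 6 = 1.5418
s = √1.5418 = 1.24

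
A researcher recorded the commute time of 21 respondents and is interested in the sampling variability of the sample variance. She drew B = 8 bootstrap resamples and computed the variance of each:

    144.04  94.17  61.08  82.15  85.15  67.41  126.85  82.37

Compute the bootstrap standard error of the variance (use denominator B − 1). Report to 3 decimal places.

Bootstrap SE is the standard deviation of the 8 replicate variances.
Mean of replicates: (144.04 + 94.17 + 61.08 + 82.15 + 85.15 + 67.41 + 126.85 + 82.37) / 8 = 743.2200 / 8 = 92.9025
Sum of squared deviations: (+51.1375)² + (+1.2675)² + (−31.8225)² + (−10.7525)² + (−7.7525)² + (−25.4925)² + (+33.9475)² + (−10.5325)² = 5718.2733
Variance = 5718.2733 / 7 = 816.8962
SE* = √816.8962

SE* = 28.581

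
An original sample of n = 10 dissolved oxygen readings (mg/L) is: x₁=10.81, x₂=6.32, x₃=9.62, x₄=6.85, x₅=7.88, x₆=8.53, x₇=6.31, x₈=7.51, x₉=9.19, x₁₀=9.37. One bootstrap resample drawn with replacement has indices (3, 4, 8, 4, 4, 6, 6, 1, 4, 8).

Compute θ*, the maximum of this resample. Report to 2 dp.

θ* = 10.81

Resample values: 9.62, 6.85, 7.51, 6.85, 6.85, 8.53, 8.53, 10.81, 6.85, 7.51.
Maximum = 10.81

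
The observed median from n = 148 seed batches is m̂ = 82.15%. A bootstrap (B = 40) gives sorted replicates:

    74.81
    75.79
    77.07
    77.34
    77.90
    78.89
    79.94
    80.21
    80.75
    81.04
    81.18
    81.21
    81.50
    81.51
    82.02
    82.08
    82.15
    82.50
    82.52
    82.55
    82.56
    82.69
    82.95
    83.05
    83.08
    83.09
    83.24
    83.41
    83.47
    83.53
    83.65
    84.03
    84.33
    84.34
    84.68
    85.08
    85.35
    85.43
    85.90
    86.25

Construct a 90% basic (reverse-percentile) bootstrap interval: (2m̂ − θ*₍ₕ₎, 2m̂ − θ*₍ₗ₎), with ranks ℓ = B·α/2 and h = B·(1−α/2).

Percentile endpoints at ranks 2 and 38: θ*₍2₎ = 75.79, θ*₍38₎ = 85.43.
Basic interval reflects these around m̂:
  lower = 2 × 82.15 − 85.43 = 78.87
  upper = 2 × 82.15 − 75.79 = 88.51

(78.87, 88.51)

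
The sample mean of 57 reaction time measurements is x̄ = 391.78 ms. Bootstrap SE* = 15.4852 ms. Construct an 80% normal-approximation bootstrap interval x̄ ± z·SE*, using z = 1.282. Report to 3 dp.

(371.928, 411.632)

Margin = 1.282 × 15.4852 = 19.8520
Interval: 391.78 ± 19.8520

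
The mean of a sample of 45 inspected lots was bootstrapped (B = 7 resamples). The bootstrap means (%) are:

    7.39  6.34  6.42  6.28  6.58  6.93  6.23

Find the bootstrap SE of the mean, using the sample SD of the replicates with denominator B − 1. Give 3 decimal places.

Bootstrap SE is the standard deviation of the 7 replicate means.
Mean of replicates: (7.39 + 6.34 + 6.42 + 6.28 + 6.58 + 6.93 + 6.23) / 7 = 46.1700 / 7 = 6.5957
Sum of squared deviations: (+0.7943)² + (−0.2557)² + (−0.1757)² + (−0.3157)² + (−0.0157)² + (+0.3343)² + (−0.3657)² = 1.0726
Variance = 1.0726 / 6 = 0.1788
SE* = √0.1788

SE* = 0.423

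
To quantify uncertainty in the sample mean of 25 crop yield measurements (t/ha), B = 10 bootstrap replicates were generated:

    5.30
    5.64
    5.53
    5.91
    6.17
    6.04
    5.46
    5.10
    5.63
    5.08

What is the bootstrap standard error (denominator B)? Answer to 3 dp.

Bootstrap SE is the standard deviation of the 10 replicate means.
Mean of replicates: (5.30 + 5.64 + 5.53 + 5.91 + 6.17 + 6.04 + 5.46 + 5.10 + 5.63 + 5.08) / 10 = 55.8600 / 10 = 5.5860
Sum of squared deviations: (−0.2860)² + (+0.0540)² + (−0.0560)² + (+0.3240)² + (+0.5840)² + (+0.4540)² + (−0.1260)² + (−0.4860)² + (+0.0440)² + (−0.5060)² = 1.2500
Variance = 1.2500 / 10 = 0.1250
SE* = √0.1250

SE* = 0.354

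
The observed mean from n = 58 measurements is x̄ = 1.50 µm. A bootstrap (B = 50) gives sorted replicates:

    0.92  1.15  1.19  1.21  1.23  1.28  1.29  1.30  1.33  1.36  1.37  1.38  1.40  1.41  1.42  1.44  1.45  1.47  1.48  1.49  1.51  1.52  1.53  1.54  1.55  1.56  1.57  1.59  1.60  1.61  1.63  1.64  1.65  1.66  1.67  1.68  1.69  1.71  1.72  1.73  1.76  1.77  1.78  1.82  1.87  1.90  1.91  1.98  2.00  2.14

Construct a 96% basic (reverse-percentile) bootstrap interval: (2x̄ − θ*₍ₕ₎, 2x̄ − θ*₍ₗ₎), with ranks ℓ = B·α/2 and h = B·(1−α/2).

(1.00, 2.08)

Percentile endpoints at ranks 1 and 49: θ*₍1₎ = 0.92, θ*₍49₎ = 2.00.
Basic interval reflects these around x̄:
  lower = 2 × 1.50 − 2.00 = 1.00
  upper = 2 × 1.50 − 0.92 = 2.08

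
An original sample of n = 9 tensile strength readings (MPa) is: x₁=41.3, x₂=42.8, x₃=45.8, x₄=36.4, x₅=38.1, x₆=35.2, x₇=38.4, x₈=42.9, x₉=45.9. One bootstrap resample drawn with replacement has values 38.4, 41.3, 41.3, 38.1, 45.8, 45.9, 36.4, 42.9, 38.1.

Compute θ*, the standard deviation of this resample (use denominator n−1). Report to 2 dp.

Mean = 40.9111; sum of squared deviations = 95.5089
s² = 95.5089 / 8 = 11.9386
s = √11.9386 = 3.46

θ* = 3.46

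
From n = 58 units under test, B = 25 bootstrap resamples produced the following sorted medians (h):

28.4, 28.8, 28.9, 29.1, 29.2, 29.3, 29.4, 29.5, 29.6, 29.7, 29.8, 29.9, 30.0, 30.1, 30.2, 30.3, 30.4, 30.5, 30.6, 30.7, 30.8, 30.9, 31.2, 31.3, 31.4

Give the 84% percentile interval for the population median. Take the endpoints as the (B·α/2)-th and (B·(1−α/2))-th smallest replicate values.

(28.8, 31.2)

α = 0.16; lower rank = 25 × 0.080 = 2; upper rank = 25 × 0.920 = 23.
The 2nd smallest replicate is 28.8; the 23rd is 31.2.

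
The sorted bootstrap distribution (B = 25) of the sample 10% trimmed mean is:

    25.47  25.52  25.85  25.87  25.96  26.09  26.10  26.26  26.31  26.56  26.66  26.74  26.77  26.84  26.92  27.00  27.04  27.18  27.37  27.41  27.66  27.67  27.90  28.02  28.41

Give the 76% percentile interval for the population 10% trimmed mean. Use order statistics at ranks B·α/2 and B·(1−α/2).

α = 0.24; lower rank = 25 × 0.120 = 3; upper rank = 25 × 0.880 = 22.
The 3rd smallest replicate is 25.85; the 22nd is 27.67.

(25.85, 27.67)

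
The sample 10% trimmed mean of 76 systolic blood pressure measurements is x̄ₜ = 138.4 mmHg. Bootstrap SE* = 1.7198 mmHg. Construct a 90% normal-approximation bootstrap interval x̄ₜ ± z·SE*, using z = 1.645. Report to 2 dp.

Margin = 1.645 × 1.7198 = 2.829
Interval: 138.4 ± 2.829

(135.57, 141.23)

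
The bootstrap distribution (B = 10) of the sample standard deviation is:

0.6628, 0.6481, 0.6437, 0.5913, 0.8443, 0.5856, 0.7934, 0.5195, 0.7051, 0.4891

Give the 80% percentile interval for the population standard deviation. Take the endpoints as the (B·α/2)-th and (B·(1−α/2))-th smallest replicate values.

(0.4891, 0.7934)

Sorted replicates: 0.4891, 0.5195, 0.5856, 0.5913, 0.6437, 0.6481, 0.6628, 0.7051, 0.7934, 0.8443
α = 0.20; lower rank = 10 × 0.100 = 1; upper rank = 10 × 0.900 = 9.
The 1st smallest replicate is 0.4891; the 9th is 0.7934.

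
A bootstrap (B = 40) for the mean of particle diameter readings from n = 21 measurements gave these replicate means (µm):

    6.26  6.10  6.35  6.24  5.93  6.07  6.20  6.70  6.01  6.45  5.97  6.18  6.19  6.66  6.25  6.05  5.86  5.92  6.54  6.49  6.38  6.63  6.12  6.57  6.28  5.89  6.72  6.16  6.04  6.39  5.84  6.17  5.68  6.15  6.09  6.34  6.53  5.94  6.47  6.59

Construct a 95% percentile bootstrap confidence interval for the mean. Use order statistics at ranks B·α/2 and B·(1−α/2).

(5.68, 6.70)

Sorted replicates: 5.68, 5.84, 5.86, 5.89, 5.92, 5.93, 5.94, 5.97, 6.01, 6.04, 6.05, 6.07, 6.09, 6.10, 6.12, 6.15, 6.16, 6.17, 6.18, 6.19, 6.20, 6.24, 6.25, 6.26, 6.28, 6.34, 6.35, 6.38, 6.39, 6.45, 6.47, 6.49, 6.53, 6.54, 6.57, 6.59, 6.63, 6.66, 6.70, 6.72
α = 0.05; lower rank = 40 × 0.025 = 1; upper rank = 40 × 0.975 = 39.
The 1st smallest replicate is 5.68; the 39th is 6.70.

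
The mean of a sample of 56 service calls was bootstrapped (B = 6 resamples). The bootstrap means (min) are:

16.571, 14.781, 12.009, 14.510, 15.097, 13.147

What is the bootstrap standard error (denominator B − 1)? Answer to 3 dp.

SE* = 1.589

Bootstrap SE is the standard deviation of the 6 replicate means.
Mean of replicates: (16.571 + 14.781 + 12.009 + 14.510 + 15.097 + 13.147) / 6 = 86.1150 / 6 = 14.3525
Sum of squared deviations: (+2.2185)² + (+0.4285)² + (−2.3435)² + (+0.1575)² + (+0.7445)² + (−1.2055)² = 12.6297
Variance = 12.6297 / 5 = 2.5259
SE* = √2.5259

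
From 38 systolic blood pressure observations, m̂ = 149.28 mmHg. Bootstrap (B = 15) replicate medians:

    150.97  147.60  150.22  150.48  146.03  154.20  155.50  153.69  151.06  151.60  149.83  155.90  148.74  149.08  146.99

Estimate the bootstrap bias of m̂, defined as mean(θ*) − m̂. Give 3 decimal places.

bias = +1.513

mean(θ*) = (150.97 + 147.60 + 150.22 + 150.48 + 146.03 + 154.20 + 155.50 + 153.69 + 151.06 + 151.60 + 149.83 + 155.90 + 148.74 + 149.08 + 146.99) / 15 = 150.7927
bias = 150.7927 − 149.28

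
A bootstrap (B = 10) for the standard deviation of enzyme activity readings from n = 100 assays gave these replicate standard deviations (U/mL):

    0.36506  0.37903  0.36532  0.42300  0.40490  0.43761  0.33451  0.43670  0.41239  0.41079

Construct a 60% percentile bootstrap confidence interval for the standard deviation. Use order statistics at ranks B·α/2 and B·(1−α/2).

Sorted replicates: 0.33451, 0.36506, 0.36532, 0.37903, 0.40490, 0.41079, 0.41239, 0.42300, 0.43670, 0.43761
α = 0.40; lower rank = 10 × 0.200 = 2; upper rank = 10 × 0.800 = 8.
The 2nd smallest replicate is 0.36506; the 8th is 0.42300.

(0.36506, 0.42300)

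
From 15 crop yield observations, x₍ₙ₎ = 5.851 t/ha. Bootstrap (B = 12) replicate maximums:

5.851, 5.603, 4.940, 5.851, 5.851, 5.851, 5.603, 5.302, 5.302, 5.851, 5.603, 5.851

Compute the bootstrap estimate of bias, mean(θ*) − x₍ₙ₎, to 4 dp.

mean(θ*) = (5.851 + 5.603 + 4.940 + 5.851 + 5.851 + 5.851 + 5.603 + 5.302 + 5.302 + 5.851 + 5.603 + 5.851) / 12 = 5.62158
bias = 5.62158 − 5.851

bias = −0.2294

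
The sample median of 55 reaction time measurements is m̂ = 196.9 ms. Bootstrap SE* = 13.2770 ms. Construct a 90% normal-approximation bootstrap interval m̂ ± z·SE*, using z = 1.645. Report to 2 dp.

Margin = 1.645 × 13.2770 = 21.841
Interval: 196.9 ± 21.841

(175.06, 218.74)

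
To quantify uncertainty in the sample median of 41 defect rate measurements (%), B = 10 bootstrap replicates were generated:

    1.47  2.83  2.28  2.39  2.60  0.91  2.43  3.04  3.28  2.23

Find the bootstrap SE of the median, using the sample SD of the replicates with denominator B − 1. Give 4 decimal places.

SE* = 0.7078

Bootstrap SE is the standard deviation of the 10 replicate medians.
Mean of replicates: (1.47 + 2.83 + 2.28 + 2.39 + 2.60 + 0.91 + 2.43 + 3.04 + 3.28 + 2.23) / 10 = 23.46000 / 10 = 2.34600
Sum of squared deviations: (−0.87600)² + (+0.48400)² + (−0.06600)² + (+0.04400)² + (+0.25400)² + (−1.43600)² + (+0.08400)² + (+0.69400)² + (+0.93400)² + (−0.11600)² = 4.50904
Variance = 4.50904 / 9 = 0.50100
SE* = √0.50100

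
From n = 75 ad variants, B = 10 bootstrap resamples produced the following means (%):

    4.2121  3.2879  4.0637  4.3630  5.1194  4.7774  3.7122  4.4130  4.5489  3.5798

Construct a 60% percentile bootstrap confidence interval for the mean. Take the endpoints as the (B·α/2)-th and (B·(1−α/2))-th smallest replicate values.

Sorted replicates: 3.2879, 3.5798, 3.7122, 4.0637, 4.2121, 4.3630, 4.4130, 4.5489, 4.7774, 5.1194
α = 0.40; lower rank = 10 × 0.200 = 2; upper rank = 10 × 0.800 = 8.
The 2nd smallest replicate is 3.5798; the 8th is 4.5489.

(3.5798, 4.5489)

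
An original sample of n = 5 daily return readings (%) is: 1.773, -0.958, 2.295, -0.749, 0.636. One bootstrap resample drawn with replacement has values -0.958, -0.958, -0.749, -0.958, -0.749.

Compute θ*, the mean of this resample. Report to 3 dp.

Mean = ((-0.958) + (-0.958) + (-0.749) + (-0.958) + (-0.749)) / 5 = -4.3720 / 5 = -0.874

θ* = -0.874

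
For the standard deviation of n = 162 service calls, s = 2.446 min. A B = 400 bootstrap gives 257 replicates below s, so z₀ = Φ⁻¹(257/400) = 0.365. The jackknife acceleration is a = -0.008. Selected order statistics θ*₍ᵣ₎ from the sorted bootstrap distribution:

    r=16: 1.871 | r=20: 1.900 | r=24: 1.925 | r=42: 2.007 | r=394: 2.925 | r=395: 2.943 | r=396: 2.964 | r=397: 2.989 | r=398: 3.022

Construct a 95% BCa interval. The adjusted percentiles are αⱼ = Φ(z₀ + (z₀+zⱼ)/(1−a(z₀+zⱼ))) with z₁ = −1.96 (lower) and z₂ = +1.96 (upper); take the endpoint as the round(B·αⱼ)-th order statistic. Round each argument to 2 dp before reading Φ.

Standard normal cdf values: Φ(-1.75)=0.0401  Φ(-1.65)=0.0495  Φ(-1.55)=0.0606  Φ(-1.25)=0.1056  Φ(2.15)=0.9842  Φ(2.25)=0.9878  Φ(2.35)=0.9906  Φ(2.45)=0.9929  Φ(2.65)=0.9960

Lower: z₀ + z₁ = 0.365 + (-1.960) = -1.595; 1 − a(z₀+z₁) = 1 − (-0.008)(-1.595) = 0.9872; argument = 0.365 + (-1.595)/0.9872 = -1.2506 → -1.25.
α₁ = Φ(-1.25) = 0.1056; rank = round(400 × 0.1056) = 42; θ*₍42₎ = 2.007.
Upper: z₀ + z₂ = 2.325; 1 − a(z₀+z₂) = 1.0186; argument = 2.6475 → 2.65; α₂ = 0.9960; rank = 398; θ*₍398₎ = 3.022.

(2.007, 3.022)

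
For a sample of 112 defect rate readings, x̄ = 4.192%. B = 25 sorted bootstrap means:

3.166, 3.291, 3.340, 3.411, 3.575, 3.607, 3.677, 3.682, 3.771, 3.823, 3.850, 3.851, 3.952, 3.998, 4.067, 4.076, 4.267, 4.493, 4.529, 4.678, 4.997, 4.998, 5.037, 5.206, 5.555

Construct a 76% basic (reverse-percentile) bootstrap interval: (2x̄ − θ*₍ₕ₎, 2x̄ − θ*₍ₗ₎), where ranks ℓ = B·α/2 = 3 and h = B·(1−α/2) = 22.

(3.386, 5.044)

Percentile endpoints at ranks 3 and 22: θ*₍3₎ = 3.340, θ*₍22₎ = 4.998.
Basic interval reflects these around x̄:
  lower = 2 × 4.192 − 4.998 = 3.386
  upper = 2 × 4.192 − 3.340 = 5.044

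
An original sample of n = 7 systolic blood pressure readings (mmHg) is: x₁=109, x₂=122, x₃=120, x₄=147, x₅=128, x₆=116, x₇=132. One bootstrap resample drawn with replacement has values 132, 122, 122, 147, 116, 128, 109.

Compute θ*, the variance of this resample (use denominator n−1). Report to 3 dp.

θ* = 149.476

Mean = 125.1429; sum of squared deviations = 896.8571
s² = 896.8571 / 6 = 149.4762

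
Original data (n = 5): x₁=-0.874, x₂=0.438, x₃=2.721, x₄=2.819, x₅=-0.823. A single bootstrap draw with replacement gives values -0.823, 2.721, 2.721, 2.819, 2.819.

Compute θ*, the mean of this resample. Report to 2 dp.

θ* = 2.05

Mean = ((-0.823) + 2.721 + 2.721 + 2.819 + 2.819) / 5 = 10.2570 / 5 = 2.05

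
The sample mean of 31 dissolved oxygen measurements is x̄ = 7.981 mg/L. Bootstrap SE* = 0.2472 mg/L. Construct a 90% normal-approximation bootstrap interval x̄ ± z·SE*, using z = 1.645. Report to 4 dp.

Margin = 1.645 × 0.2472 = 0.40664
Interval: 7.981 ± 0.40664

(7.5744, 8.3876)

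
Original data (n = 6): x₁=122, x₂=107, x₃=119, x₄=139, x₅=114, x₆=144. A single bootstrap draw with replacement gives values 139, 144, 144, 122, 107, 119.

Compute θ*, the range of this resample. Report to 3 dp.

θ* = 37.000

Range = 144 − 107 = 37.000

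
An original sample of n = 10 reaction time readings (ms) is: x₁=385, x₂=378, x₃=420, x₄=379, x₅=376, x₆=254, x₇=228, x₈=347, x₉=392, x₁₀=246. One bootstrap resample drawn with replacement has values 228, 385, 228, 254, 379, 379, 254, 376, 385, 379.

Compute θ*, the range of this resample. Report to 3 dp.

Range = 385 − 228 = 157.000

θ* = 157.000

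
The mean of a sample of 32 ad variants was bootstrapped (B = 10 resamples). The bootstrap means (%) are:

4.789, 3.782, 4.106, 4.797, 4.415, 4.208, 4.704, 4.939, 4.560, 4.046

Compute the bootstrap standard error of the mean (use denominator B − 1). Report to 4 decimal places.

Bootstrap SE is the standard deviation of the 10 replicate means.
Mean of replicates: (4.789 + 3.782 + 4.106 + 4.797 + 4.415 + 4.208 + 4.704 + 4.939 + 4.560 + 4.046) / 10 = 44.34600 / 10 = 4.43460
Sum of squared deviations: (+0.35440)² + (−0.65260)² + (−0.32860)² + (+0.36240)² + (−0.01960)² + (−0.22660)² + (+0.26940)² + (+0.50440)² + (+0.12540)² + (−0.38860)² = 1.33626
Variance = 1.33626 / 9 = 0.14847
SE* = √0.14847

SE* = 0.3853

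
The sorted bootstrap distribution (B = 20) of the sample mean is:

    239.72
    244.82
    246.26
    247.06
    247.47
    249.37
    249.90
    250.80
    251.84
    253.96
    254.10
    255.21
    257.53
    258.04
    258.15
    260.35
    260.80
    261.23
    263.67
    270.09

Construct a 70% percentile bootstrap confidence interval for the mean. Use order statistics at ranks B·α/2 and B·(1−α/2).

(246.26, 260.80)

α = 0.30; lower rank = 20 × 0.150 = 3; upper rank = 20 × 0.850 = 17.
The 3rd smallest replicate is 246.26; the 17th is 260.80.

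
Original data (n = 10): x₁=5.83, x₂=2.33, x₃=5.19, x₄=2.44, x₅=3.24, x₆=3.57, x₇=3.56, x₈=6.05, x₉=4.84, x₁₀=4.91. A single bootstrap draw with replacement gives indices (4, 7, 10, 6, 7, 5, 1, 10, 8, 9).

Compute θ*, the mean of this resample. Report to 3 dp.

θ* = 4.291

Resample values: 2.44, 3.56, 4.91, 3.57, 3.56, 3.24, 5.83, 4.91, 6.05, 4.84.
Mean = (2.44 + 3.56 + 4.91 + 3.57 + 3.56 + 3.24 + 5.83 + 4.91 + 6.05 + 4.84) / 10 = 42.910 / 10 = 4.291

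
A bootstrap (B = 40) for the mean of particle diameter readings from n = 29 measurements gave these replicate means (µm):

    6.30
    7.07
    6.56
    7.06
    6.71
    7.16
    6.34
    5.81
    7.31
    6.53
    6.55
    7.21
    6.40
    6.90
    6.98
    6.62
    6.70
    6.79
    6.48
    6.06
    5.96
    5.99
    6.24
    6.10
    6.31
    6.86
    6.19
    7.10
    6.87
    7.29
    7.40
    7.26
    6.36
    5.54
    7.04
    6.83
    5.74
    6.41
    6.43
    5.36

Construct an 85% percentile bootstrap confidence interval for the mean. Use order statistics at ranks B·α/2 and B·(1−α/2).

(5.74, 7.26)

Sorted replicates: 5.36, 5.54, 5.74, 5.81, 5.96, 5.99, 6.06, 6.10, 6.19, 6.24, 6.30, 6.31, 6.34, 6.36, 6.40, 6.41, 6.43, 6.48, 6.53, 6.55, 6.56, 6.62, 6.70, 6.71, 6.79, 6.83, 6.86, 6.87, 6.90, 6.98, 7.04, 7.06, 7.07, 7.10, 7.16, 7.21, 7.26, 7.29, 7.31, 7.40
α = 0.15; lower rank = 40 × 0.075 = 3; upper rank = 40 × 0.925 = 37.
The 3rd smallest replicate is 5.74; the 37th is 7.26.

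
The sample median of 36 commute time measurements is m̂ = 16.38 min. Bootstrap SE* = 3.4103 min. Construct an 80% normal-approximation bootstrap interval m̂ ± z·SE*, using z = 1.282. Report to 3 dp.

Margin = 1.282 × 3.4103 = 4.3720
Interval: 16.38 ± 4.3720

(12.008, 20.752)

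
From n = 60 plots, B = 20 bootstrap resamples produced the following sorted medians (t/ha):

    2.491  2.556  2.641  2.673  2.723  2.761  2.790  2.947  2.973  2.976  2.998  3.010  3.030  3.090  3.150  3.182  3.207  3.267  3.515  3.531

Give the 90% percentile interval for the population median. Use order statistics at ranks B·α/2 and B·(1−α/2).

(2.491, 3.515)

α = 0.10; lower rank = 20 × 0.050 = 1; upper rank = 20 × 0.950 = 19.
The 1st smallest replicate is 2.491; the 19th is 3.515.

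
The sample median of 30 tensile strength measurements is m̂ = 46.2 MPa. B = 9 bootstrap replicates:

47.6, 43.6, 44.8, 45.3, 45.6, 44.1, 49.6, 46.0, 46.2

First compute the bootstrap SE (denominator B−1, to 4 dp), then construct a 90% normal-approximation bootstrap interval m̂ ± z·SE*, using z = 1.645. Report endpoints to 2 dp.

Mean of replicates = 45.8667; sum of squared deviations = 26.8600; SE* = √(26.8600/8) = 1.8323
Margin = 1.645 × 1.8323 = 3.014
Interval: 46.2 ± 3.014

(43.19, 49.21)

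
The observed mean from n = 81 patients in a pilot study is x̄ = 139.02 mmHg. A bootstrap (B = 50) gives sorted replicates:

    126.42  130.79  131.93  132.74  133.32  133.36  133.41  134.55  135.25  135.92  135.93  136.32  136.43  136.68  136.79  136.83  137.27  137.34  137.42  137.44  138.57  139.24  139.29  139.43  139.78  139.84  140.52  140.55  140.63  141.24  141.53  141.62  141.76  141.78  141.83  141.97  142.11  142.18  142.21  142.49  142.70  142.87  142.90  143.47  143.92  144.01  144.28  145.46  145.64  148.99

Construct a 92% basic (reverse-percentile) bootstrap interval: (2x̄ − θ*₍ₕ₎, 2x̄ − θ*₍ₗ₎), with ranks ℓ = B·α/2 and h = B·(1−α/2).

Percentile endpoints at ranks 2 and 48: θ*₍2₎ = 130.79, θ*₍48₎ = 145.46.
Basic interval reflects these around x̄:
  lower = 2 × 139.02 − 145.46 = 132.58
  upper = 2 × 139.02 − 130.79 = 147.25

(132.58, 147.25)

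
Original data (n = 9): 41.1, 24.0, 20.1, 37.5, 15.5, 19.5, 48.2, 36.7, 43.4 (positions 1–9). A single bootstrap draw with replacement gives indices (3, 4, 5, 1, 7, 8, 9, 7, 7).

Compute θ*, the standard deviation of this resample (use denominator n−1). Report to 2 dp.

θ* = 12.14

Resample values: 20.1, 37.5, 15.5, 41.1, 48.2, 36.7, 43.4, 48.2, 48.2.
Mean = 37.6556; sum of squared deviations = 1178.4222
s² = 1178.4222 / 8 = 147.3028
s = √147.3028 = 12.14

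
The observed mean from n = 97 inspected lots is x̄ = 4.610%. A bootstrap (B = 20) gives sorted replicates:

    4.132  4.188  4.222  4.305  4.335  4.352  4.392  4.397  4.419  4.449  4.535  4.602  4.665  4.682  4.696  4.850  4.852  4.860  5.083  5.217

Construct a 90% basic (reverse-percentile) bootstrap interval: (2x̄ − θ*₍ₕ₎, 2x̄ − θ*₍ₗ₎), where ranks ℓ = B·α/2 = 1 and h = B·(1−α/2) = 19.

(4.137, 5.088)

Percentile endpoints at ranks 1 and 19: θ*₍1₎ = 4.132, θ*₍19₎ = 5.083.
Basic interval reflects these around x̄:
  lower = 2 × 4.610 − 5.083 = 4.137
  upper = 2 × 4.610 − 4.132 = 5.088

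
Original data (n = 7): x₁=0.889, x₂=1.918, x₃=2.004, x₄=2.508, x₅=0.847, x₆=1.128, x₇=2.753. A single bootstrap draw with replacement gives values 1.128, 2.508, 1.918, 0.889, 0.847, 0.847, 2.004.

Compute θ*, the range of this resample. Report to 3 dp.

Range = 2.508 − 0.847 = 1.661

θ* = 1.661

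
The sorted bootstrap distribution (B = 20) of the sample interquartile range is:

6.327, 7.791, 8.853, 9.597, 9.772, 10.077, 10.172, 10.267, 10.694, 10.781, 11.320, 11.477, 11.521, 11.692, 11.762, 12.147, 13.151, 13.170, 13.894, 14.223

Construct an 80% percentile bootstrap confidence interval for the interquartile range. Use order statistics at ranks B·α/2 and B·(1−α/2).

α = 0.20; lower rank = 20 × 0.100 = 2; upper rank = 20 × 0.900 = 18.
The 2nd smallest replicate is 7.791; the 18th is 13.170.

(7.791, 13.170)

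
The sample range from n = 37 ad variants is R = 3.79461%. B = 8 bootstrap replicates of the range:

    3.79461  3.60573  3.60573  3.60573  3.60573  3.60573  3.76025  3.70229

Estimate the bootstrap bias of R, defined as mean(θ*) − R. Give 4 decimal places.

mean(θ*) = (3.79461 + 3.60573 + 3.60573 + 3.60573 + 3.60573 + 3.60573 + 3.76025 + 3.70229) / 8 = 3.66072
bias = 3.66072 − 3.79461

bias = −0.1339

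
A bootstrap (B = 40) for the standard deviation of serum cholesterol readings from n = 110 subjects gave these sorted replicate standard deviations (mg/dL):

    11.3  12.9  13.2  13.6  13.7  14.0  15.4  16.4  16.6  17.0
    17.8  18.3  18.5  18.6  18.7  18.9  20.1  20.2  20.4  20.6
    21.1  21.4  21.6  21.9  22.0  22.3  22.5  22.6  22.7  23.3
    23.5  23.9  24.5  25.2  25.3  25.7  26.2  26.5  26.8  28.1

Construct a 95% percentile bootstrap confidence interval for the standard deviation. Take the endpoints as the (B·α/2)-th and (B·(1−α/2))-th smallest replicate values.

α = 0.05; lower rank = 40 × 0.025 = 1; upper rank = 40 × 0.975 = 39.
The 1st smallest replicate is 11.3; the 39th is 26.8.

(11.3, 26.8)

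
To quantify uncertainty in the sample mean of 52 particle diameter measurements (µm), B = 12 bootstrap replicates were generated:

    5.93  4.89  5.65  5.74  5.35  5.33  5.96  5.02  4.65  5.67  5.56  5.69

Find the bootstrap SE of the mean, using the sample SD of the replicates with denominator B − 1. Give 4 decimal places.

SE* = 0.4151

Bootstrap SE is the standard deviation of the 12 replicate means.
Mean of replicates: (5.93 + 4.89 + 5.65 + 5.74 + 5.35 + 5.33 + 5.96 + 5.02 + 4.65 + 5.67 + 5.56 + 5.69) / 12 = 65.44000 / 12 = 5.45333
Sum of squared deviations: (+0.47667)² + (−0.56333)² + (+0.19667)² + (+0.28667)² + (−0.10333)² + (−0.12333)² + (+0.50667)² + (−0.43333)² + (−0.80333)² + (+0.21667)² + (+0.10667)² + (+0.23667)² = 1.89547
Variance = 1.89547 / 11 = 0.17232
SE* = √0.17232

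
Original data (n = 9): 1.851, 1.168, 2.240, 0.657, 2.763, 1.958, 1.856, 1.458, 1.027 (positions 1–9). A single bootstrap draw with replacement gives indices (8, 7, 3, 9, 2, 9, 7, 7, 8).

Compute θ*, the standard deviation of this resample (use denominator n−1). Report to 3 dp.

Resample values: 1.458, 1.856, 2.240, 1.027, 1.168, 1.027, 1.856, 1.856, 1.458.
Mean = 1.5496; sum of squared deviations = 1.4669
s² = 1.4669 / 8 = 0.1834
s = √0.1834 = 0.428

θ* = 0.428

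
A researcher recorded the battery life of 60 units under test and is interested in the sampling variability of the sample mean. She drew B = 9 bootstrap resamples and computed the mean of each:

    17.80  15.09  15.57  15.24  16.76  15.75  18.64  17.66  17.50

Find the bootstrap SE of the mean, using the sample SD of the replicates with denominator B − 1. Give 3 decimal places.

SE* = 1.296

Bootstrap SE is the standard deviation of the 9 replicate means.
Mean of replicates: (17.80 + 15.09 + 15.57 + 15.24 + 16.76 + 15.75 + 18.64 + 17.66 + 17.50) / 9 = 150.0100 / 9 = 16.6678
Sum of squared deviations: (+1.1322)² + (−1.5778)² + (−1.0978)² + (−1.4278)² + (+0.0922)² + (−0.9178)² + (+1.9722)² + (+0.9922)² + (+0.8322)² = 13.4326
Variance = 13.4326 / 8 = 1.6791
SE* = √1.6791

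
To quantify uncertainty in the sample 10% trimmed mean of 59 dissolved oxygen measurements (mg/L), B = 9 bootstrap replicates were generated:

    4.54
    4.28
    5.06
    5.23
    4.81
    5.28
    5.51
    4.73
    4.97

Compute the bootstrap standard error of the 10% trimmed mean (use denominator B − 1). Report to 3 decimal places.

Bootstrap SE is the standard deviation of the 9 replicate 10% trimmed means.
Mean of replicates: (4.54 + 4.28 + 5.06 + 5.23 + 4.81 + 5.28 + 5.51 + 4.73 + 4.97) / 9 = 44.4100 / 9 = 4.9344
Sum of squared deviations: (−0.3944)² + (−0.6544)² + (+0.1256)² + (+0.2956)² + (−0.1244)² + (+0.3456)² + (+0.5756)² + (−0.2044)² + (+0.0356)² = 1.1962
Variance = 1.1962 / 8 = 0.1495
SE* = √0.1495

SE* = 0.387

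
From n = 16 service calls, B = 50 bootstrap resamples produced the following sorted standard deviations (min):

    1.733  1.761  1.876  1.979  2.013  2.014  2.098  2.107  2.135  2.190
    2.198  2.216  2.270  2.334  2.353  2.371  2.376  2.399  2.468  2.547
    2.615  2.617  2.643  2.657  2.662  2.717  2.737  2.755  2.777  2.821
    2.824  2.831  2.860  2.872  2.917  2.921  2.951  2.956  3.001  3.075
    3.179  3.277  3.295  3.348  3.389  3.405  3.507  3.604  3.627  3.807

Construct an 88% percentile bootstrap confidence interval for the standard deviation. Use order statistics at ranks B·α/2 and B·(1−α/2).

α = 0.12; lower rank = 50 × 0.060 = 3; upper rank = 50 × 0.940 = 47.
The 3rd smallest replicate is 1.876; the 47th is 3.507.

(1.876, 3.507)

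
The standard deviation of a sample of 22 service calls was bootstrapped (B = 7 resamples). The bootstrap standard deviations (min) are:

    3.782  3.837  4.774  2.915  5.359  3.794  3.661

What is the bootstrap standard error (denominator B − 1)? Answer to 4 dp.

SE* = 0.8013

Bootstrap SE is the standard deviation of the 7 replicate standard deviations.
Mean of replicates: (3.782 + 3.837 + 4.774 + 2.915 + 5.359 + 3.794 + 3.661) / 7 = 28.12200 / 7 = 4.01743
Sum of squared deviations: (−0.23543)² + (−0.18043)² + (+0.75657)² + (−1.10243)² + (+1.34157)² + (−0.22343)² + (−0.35643)² = 3.85251
Variance = 3.85251 / 6 = 0.64208
SE* = √0.64208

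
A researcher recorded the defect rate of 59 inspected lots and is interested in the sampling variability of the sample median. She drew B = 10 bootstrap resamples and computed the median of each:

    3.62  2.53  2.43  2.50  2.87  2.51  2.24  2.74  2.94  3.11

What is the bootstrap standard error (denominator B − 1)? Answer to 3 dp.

Bootstrap SE is the standard deviation of the 10 replicate medians.
Mean of replicates: (3.62 + 2.53 + 2.43 + 2.50 + 2.87 + 2.51 + 2.24 + 2.74 + 2.94 + 3.11) / 10 = 27.4900 / 10 = 2.7490
Sum of squared deviations: (+0.8710)² + (−0.2190)² + (−0.3190)² + (−0.2490)² + (+0.1210)² + (−0.2390)² + (−0.5090)² + (−0.0090)² + (+0.1910)² + (+0.3610)² = 1.4681
Variance = 1.4681 / 9 = 0.1631
SE* = √0.1631

SE* = 0.404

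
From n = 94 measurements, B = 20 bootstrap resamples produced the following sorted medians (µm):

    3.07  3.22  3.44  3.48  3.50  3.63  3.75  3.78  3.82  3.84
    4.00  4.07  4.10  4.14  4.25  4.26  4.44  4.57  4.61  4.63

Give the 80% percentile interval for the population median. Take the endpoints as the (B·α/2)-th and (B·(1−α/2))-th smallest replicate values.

α = 0.20; lower rank = 20 × 0.100 = 2; upper rank = 20 × 0.900 = 18.
The 2nd smallest replicate is 3.22; the 18th is 4.57.

(3.22, 4.57)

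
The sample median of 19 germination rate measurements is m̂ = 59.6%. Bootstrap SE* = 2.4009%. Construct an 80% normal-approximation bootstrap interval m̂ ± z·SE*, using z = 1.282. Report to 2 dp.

Margin = 1.282 × 2.4009 = 3.078
Interval: 59.6 ± 3.078

(56.52, 62.68)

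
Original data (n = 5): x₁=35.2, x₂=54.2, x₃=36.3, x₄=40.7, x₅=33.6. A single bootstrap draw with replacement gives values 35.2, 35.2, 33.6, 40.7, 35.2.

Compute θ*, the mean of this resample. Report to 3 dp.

Mean = (35.2 + 35.2 + 33.6 + 40.7 + 35.2) / 5 = 179.90 / 5 = 35.980

θ* = 35.980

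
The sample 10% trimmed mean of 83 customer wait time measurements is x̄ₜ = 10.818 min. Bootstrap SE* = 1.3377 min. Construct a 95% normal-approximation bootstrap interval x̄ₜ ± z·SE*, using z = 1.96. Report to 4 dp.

(8.1961, 13.4399)

Margin = 1.96 × 1.3377 = 2.62189
Interval: 10.818 ± 2.62189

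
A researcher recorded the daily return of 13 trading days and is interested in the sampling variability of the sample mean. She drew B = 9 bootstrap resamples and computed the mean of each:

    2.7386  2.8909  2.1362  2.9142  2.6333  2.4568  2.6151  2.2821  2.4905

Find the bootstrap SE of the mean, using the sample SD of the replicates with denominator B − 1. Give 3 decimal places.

Bootstrap SE is the standard deviation of the 9 replicate means.
Mean of replicates: (2.7386 + 2.8909 + 2.1362 + 2.9142 + 2.6333 + 2.4568 + 2.6151 + 2.2821 + 2.4905) / 9 = 23.15770 / 9 = 2.57308
Sum of squared deviations: (+0.16552)² + (+0.31782)² + (−0.43688)² + (+0.34112)² + (+0.06022)² + (−0.11628)² + (+0.04202)² + (−0.29098)² + (−0.08258)² = 0.54604
Variance = 0.54604 / 8 = 0.06825
SE* = √0.06825

SE* = 0.261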